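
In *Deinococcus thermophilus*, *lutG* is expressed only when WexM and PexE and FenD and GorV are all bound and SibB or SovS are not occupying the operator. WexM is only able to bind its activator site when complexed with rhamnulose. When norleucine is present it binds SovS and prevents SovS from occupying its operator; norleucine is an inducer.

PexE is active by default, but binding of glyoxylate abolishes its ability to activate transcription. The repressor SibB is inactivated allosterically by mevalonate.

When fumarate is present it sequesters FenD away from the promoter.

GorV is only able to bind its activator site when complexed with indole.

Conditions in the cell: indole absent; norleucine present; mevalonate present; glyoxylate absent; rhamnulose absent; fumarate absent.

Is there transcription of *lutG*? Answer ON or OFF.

OFF

Rhamnulose is absent, so WexM is inactive.
Mevalonate is present, so SibB is inactive.
Glyoxylate is absent, so PexE is active.
Fumarate is absent, so FenD is active.
Norleucine is present, so SovS is inactive.
Indole is absent, so GorV is inactive.
Required activator WexM is absent, so *lutG* is not transcribed.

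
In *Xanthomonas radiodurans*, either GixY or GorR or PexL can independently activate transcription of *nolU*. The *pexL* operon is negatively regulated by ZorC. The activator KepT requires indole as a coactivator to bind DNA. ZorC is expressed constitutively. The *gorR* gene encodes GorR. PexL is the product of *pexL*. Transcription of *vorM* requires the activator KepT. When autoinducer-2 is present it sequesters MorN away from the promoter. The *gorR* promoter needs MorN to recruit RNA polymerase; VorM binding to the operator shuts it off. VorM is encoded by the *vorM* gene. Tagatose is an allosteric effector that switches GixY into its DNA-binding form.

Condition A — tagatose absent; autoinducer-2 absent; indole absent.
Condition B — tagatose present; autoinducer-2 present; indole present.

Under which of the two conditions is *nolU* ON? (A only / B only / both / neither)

both

Condition A:
Tagatose is absent, so GixY is inactive.
Autoinducer-2 is absent, so MorN is active.
Indole is absent, so KepT is inactive.
Required activator KepT is absent, so *vorM* is not transcribed.
So VorM is not produced.
No repressor is bound and MorN is active, so *gorR* is transcribed.
So GorR is produced and active.
ZorC is produced constitutively and is active.
With repressor ZorC bound, *pexL* is not transcribed.
So PexL is not produced.
Activator GorR is present, so *nolU* is transcribed.
→ *nolU* is ON in A.
Condition B:
Tagatose is present, so GixY is active.
Autoinducer-2 is present, so MorN is inactive.
Indole is present, so KepT is active.
No repressor is bound and KepT is active, so *vorM* is transcribed.
So VorM is produced and active.
With repressor VorM bound, *gorR* is not transcribed.
So GorR is not produced.
ZorC is produced constitutively and is active.
With repressor ZorC bound, *pexL* is not transcribed.
So PexL is not produced.
Activator GixY is present, so *nolU* is transcribed.
→ *nolU* is ON in B.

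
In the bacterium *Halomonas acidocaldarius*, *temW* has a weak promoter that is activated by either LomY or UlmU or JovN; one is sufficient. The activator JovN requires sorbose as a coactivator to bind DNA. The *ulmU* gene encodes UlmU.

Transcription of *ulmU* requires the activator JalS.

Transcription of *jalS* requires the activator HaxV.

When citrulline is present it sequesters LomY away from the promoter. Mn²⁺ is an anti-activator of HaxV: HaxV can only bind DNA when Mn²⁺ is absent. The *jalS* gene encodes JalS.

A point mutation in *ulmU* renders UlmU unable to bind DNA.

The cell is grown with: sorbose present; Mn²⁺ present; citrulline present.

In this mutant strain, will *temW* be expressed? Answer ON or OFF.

Citrulline is present, so LomY is inactive.
UlmU is non-functional in this strain, so it has no effect.
Sorbose is present, so JovN is active.
Activator JovN is present, so *temW* is transcribed.

ON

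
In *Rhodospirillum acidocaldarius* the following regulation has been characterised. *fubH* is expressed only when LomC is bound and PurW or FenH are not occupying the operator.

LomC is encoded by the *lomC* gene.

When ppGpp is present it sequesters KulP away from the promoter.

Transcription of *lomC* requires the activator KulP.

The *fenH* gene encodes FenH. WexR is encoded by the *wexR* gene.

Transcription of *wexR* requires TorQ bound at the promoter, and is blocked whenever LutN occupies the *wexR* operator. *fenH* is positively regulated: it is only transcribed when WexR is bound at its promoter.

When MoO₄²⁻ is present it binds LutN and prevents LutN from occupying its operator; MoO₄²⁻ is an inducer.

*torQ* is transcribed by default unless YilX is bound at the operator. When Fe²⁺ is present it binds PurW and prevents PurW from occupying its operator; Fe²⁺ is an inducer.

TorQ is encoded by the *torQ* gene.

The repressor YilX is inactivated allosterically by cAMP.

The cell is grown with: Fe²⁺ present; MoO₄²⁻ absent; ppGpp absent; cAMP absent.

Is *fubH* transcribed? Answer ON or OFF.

Fe²⁺ is present, so PurW is inactive.
cAMP is absent, so YilX is active.
With repressor YilX bound, *torQ* is not transcribed.
So TorQ is not produced.
MoO₄²⁻ is absent, so LutN is active.
With repressor LutN bound, *wexR* is not transcribed.
So WexR is not produced.
Required activator WexR is absent, so *fenH* is not transcribed.
So FenH is not produced.
ppGpp is absent, so KulP is active.
No repressor is bound and KulP is active, so *lomC* is transcribed.
So LomC is produced and active.
No repressor is bound and LomC is active, so *fubH* is transcribed.

ON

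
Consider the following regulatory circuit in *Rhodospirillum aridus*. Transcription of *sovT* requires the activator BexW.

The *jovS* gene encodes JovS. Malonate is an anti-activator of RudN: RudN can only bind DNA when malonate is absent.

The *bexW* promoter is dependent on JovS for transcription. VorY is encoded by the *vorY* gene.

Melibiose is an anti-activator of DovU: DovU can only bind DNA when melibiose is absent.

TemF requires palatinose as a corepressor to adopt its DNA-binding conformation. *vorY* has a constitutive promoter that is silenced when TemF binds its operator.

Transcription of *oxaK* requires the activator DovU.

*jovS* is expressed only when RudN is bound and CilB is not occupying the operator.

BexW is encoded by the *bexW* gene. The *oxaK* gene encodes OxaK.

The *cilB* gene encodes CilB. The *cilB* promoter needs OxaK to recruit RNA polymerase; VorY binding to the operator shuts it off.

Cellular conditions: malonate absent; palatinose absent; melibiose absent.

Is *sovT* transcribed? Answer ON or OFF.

Melibiose is absent, so DovU is active.
No repressor is bound and DovU is active, so *oxaK* is transcribed.
So OxaK is produced and active.
Palatinose is absent, so TemF is inactive.
With no repressor bound, *vorY* is transcribed.
So VorY is produced and active.
With repressor VorY bound, *cilB* is not transcribed.
So CilB is not produced.
Malonate is absent, so RudN is active.
No repressor is bound and RudN is active, so *jovS* is transcribed.
So JovS is produced and active.
No repressor is bound and JovS is active, so *bexW* is transcribed.
So BexW is produced and active.
No repressor is bound and BexW is active, so *sovT* is transcribed.

ON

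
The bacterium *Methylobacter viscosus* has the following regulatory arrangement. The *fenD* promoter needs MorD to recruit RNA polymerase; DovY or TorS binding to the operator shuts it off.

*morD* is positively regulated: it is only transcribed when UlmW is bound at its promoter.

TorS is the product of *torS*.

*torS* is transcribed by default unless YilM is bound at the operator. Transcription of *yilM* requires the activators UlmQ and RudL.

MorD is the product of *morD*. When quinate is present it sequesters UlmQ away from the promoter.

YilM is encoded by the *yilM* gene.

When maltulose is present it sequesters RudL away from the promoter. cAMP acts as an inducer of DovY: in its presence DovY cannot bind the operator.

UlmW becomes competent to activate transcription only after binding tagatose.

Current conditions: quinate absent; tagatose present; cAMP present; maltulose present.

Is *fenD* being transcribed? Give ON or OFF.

OFF

cAMP is present, so DovY is inactive.
Quinate is absent, so UlmQ is active.
Maltulose is present, so RudL is inactive.
Required activator RudL is absent, so *yilM* is not transcribed.
So YilM is not produced.
With no repressor bound, *torS* is transcribed.
So TorS is produced and active.
Tagatose is present, so UlmW is active.
No repressor is bound and UlmW is active, so *morD* is transcribed.
So MorD is produced and active.
With repressor TorS bound, *fenD* is not transcribed.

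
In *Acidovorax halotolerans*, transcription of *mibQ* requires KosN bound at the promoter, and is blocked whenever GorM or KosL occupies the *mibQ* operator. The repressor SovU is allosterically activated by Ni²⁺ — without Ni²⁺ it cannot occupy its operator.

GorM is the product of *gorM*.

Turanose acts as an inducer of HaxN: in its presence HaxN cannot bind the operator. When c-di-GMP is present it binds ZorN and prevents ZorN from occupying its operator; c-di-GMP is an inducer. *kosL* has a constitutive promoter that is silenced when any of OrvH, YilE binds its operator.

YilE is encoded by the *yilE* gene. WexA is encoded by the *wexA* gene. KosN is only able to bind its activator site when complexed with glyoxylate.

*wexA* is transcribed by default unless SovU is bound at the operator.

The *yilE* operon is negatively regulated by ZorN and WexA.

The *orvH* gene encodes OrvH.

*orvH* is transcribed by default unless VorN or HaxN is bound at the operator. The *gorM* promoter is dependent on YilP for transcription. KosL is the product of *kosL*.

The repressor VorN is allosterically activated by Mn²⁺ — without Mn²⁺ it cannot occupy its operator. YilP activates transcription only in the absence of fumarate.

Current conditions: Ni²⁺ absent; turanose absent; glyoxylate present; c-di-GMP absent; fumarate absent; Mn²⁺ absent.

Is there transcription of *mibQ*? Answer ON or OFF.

Glyoxylate is present, so KosN is active.
Fumarate is absent, so YilP is active.
No repressor is bound and YilP is active, so *gorM* is transcribed.
So GorM is produced and active.
Mn²⁺ is absent, so VorN is inactive.
Turanose is absent, so HaxN is active.
With repressor HaxN bound, *orvH* is not transcribed.
So OrvH is not produced.
c-di-GMP is absent, so ZorN is active.
Ni²⁺ is absent, so SovU is inactive.
With no repressor bound, *wexA* is transcribed.
So WexA is produced and active.
With repressor ZorN bound, *yilE* is not transcribed.
So YilE is not produced.
With no repressor bound, *kosL* is transcribed.
So KosL is produced and active.
With repressor GorM bound, *mibQ* is not transcribed.

OFF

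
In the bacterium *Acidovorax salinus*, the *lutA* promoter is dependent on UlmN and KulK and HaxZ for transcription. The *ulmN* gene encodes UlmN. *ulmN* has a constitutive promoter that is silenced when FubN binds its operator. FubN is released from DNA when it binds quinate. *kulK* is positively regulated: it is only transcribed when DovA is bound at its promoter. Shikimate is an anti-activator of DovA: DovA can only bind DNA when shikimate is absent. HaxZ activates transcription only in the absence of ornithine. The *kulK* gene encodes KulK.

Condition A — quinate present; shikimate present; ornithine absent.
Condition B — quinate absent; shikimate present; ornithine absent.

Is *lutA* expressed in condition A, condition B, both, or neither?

neither

Condition A:
Quinate is present, so FubN is inactive.
With no repressor bound, *ulmN* is transcribed.
So UlmN is produced and active.
Shikimate is present, so DovA is inactive.
Required activator DovA is absent, so *kulK* is not transcribed.
So KulK is not produced.
Ornithine is absent, so HaxZ is active.
Required activator KulK is absent, so *lutA* is not transcribed.
→ *lutA* is OFF in A.
Condition B:
Quinate is absent, so FubN is active.
With repressor FubN bound, *ulmN* is not transcribed.
So UlmN is not produced.
Shikimate is present, so DovA is inactive.
Required activator DovA is absent, so *kulK* is not transcribed.
So KulK is not produced.
Ornithine is absent, so HaxZ is active.
Required activator UlmN is absent, so *lutA* is not transcribed.
→ *lutA* is OFF in B.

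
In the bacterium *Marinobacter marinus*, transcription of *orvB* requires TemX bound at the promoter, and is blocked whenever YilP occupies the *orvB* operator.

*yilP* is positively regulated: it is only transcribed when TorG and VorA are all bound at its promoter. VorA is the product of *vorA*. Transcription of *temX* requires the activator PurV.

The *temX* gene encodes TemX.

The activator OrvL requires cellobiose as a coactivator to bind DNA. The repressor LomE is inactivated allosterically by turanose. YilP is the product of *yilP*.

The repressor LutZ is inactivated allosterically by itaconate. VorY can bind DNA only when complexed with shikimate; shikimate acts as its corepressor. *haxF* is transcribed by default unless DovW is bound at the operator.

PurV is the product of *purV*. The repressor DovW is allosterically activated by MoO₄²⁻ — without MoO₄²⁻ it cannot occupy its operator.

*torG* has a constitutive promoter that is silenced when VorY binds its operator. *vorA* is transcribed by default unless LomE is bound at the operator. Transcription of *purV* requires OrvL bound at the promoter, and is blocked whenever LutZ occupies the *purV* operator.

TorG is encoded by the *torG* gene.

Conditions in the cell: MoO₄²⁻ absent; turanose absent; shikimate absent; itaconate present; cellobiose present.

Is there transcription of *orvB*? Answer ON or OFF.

Itaconate is present, so LutZ is inactive.
Cellobiose is present, so OrvL is active.
No repressor is bound and OrvL is active, so *purV* is transcribed.
So PurV is produced and active.
No repressor is bound and PurV is active, so *temX* is transcribed.
So TemX is produced and active.
Shikimate is absent, so VorY is inactive.
With no repressor bound, *torG* is transcribed.
So TorG is produced and active.
Turanose is absent, so LomE is active.
With repressor LomE bound, *vorA* is not transcribed.
So VorA is not produced.
Required activator VorA is absent, so *yilP* is not transcribed.
So YilP is not produced.
No repressor is bound and TemX is active, so *orvB* is transcribed.

ON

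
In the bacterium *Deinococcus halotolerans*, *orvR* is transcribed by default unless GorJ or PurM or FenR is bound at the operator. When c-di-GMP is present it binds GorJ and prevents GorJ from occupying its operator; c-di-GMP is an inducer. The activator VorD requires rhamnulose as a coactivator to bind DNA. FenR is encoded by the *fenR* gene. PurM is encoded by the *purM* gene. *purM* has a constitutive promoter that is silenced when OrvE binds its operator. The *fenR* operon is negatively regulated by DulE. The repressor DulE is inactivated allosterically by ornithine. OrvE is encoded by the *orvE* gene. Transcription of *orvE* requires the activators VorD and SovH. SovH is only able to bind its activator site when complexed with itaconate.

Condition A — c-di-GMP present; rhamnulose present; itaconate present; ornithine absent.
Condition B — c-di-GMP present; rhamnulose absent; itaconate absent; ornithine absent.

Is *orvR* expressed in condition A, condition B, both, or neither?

Condition A:
c-di-GMP is present, so GorJ is inactive.
Rhamnulose is present, so VorD is active.
Itaconate is present, so SovH is active.
No repressor is bound and VorD and SovH are active, so *orvE* is transcribed.
So OrvE is produced and active.
With repressor OrvE bound, *purM* is not transcribed.
So PurM is not produced.
Ornithine is absent, so DulE is active.
With repressor DulE bound, *fenR* is not transcribed.
So FenR is not produced.
With no repressor bound, *orvR* is transcribed.
→ *orvR* is ON in A.
Condition B:
c-di-GMP is present, so GorJ is inactive.
Rhamnulose is absent, so VorD is inactive.
Itaconate is absent, so SovH is inactive.
Required activator VorD is absent, so *orvE* is not transcribed.
So OrvE is not produced.
With no repressor bound, *purM* is transcribed.
So PurM is produced and active.
Ornithine is absent, so DulE is active.
With repressor DulE bound, *fenR* is not transcribed.
So FenR is not produced.
With repressor PurM bound, *orvR* is not transcribed.
→ *orvR* is OFF in B.

A only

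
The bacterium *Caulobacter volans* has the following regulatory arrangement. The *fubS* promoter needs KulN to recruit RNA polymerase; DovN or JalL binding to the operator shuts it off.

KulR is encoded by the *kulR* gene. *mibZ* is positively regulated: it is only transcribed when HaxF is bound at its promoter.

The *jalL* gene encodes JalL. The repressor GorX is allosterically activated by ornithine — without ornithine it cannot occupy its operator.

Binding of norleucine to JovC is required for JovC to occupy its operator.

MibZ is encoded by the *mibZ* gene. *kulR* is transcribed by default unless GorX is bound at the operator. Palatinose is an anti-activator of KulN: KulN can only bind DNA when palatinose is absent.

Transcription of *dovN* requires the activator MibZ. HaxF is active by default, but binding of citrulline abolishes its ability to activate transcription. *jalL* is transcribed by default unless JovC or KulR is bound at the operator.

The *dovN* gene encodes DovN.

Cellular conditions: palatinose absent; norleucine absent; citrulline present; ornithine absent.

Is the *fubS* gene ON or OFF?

ON

Citrulline is present, so HaxF is inactive.
Required activator HaxF is absent, so *mibZ* is not transcribed.
So MibZ is not produced.
Required activator MibZ is absent, so *dovN* is not transcribed.
So DovN is not produced.
Norleucine is absent, so JovC is inactive.
Ornithine is absent, so GorX is inactive.
With no repressor bound, *kulR* is transcribed.
So KulR is produced and active.
With repressor KulR bound, *jalL* is not transcribed.
So JalL is not produced.
Palatinose is absent, so KulN is active.
No repressor is bound and KulN is active, so *fubS* is transcribed.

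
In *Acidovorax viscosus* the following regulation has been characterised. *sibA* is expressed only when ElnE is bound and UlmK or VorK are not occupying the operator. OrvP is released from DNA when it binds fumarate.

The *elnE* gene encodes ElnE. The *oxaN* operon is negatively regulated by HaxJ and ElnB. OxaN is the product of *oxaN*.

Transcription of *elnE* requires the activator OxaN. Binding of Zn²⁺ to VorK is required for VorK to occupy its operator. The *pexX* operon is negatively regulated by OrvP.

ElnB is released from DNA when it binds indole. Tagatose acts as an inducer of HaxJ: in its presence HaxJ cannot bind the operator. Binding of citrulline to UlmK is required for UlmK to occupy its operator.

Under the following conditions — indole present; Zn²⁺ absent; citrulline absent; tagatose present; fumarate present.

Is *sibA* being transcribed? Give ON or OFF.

Tagatose is present, so HaxJ is inactive.
Indole is present, so ElnB is inactive.
With no repressor bound, *oxaN* is transcribed.
So OxaN is produced and active.
No repressor is bound and OxaN is active, so *elnE* is transcribed.
So ElnE is produced and active.
Citrulline is absent, so UlmK is inactive.
Zn²⁺ is absent, so VorK is inactive.
No repressor is bound and ElnE is active, so *sibA* is transcribed.

ON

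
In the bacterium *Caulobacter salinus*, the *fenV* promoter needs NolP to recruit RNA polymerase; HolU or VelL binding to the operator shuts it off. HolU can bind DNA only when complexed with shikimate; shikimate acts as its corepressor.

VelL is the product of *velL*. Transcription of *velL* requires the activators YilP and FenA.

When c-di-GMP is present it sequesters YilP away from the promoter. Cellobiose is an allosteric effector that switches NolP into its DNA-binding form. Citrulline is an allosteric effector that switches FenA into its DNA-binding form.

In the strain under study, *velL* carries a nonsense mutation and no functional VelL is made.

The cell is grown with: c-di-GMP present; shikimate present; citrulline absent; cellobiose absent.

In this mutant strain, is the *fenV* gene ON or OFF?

OFF

Cellobiose is absent, so NolP is inactive.
Shikimate is present, so HolU is active.
VelL is non-functional in this strain, so it has no effect.
With repressor HolU bound, *fenV* is not transcribed.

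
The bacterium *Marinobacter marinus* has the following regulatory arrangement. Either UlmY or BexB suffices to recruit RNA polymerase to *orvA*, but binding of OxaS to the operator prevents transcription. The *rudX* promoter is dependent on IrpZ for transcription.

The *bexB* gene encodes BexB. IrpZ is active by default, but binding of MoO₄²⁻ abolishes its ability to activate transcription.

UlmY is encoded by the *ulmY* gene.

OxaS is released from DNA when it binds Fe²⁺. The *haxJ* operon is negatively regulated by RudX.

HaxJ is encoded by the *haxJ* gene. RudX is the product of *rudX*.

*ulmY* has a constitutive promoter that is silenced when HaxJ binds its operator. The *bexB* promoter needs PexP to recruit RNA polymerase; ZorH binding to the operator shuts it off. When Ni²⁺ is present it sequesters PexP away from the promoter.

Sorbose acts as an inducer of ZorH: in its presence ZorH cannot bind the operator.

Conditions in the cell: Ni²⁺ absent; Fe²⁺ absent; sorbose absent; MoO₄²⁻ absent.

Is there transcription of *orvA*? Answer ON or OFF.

Fe²⁺ is absent, so OxaS is active.
MoO₄²⁻ is absent, so IrpZ is active.
No repressor is bound and IrpZ is active, so *rudX* is transcribed.
So RudX is produced and active.
With repressor RudX bound, *haxJ* is not transcribed.
So HaxJ is not produced.
With no repressor bound, *ulmY* is transcribed.
So UlmY is produced and active.
Ni²⁺ is absent, so PexP is active.
Sorbose is absent, so ZorH is active.
With repressor ZorH bound, *bexB* is not transcribed.
So BexB is not produced.
With repressor OxaS bound, *orvA* is not transcribed.

OFF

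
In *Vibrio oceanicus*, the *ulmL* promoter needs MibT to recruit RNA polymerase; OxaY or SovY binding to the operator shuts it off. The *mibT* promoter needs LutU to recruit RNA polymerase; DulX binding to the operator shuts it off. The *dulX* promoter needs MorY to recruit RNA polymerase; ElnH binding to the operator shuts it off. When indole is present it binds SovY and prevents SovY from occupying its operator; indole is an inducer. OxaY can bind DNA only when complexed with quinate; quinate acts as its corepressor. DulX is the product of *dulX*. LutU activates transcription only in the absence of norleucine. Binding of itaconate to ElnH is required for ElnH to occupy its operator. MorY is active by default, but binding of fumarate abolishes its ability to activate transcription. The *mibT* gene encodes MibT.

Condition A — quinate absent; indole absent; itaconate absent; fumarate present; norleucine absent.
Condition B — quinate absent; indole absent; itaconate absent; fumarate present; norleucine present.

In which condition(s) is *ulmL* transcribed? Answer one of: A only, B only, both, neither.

Condition A:
Quinate is absent, so OxaY is inactive.
Indole is absent, so SovY is active.
Itaconate is absent, so ElnH is inactive.
Fumarate is present, so MorY is inactive.
Required activator MorY is absent, so *dulX* is not transcribed.
So DulX is not produced.
Norleucine is absent, so LutU is active.
No repressor is bound and LutU is active, so *mibT* is transcribed.
So MibT is produced and active.
With repressor SovY bound, *ulmL* is not transcribed.
→ *ulmL* is OFF in A.
Condition B:
Quinate is absent, so OxaY is inactive.
Indole is absent, so SovY is active.
Itaconate is absent, so ElnH is inactive.
Fumarate is present, so MorY is inactive.
Required activator MorY is absent, so *dulX* is not transcribed.
So DulX is not produced.
Norleucine is present, so LutU is inactive.
Required activator LutU is absent, so *mibT* is not transcribed.
So MibT is not produced.
With repressor SovY bound, *ulmL* is not transcribed.
→ *ulmL* is OFF in B.

neither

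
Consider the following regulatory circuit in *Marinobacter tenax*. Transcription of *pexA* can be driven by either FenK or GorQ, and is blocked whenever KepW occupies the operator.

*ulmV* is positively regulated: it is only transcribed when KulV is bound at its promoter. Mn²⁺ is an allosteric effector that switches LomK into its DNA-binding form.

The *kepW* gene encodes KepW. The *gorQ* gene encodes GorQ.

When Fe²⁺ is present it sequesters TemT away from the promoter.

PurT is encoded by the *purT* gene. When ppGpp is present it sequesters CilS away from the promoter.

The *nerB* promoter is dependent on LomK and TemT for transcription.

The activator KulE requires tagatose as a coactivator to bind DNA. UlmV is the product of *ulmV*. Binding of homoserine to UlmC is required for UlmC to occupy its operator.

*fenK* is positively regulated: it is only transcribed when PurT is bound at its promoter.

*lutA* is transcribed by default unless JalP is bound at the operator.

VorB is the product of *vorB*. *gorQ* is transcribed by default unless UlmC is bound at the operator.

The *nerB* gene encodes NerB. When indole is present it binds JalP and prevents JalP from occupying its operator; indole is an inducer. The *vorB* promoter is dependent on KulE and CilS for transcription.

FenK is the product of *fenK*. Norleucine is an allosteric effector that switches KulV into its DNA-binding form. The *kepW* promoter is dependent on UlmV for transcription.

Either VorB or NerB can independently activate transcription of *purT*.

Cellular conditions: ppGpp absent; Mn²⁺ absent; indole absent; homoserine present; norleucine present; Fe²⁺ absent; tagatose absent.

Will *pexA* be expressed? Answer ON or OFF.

OFF

Norleucine is present, so KulV is active.
No repressor is bound and KulV is active, so *ulmV* is transcribed.
So UlmV is produced and active.
No repressor is bound and UlmV is active, so *kepW* is transcribed.
So KepW is produced and active.
Tagatose is absent, so KulE is inactive.
ppGpp is absent, so CilS is active.
Required activator KulE is absent, so *vorB* is not transcribed.
So VorB is not produced.
Mn²⁺ is absent, so LomK is inactive.
Fe²⁺ is absent, so TemT is active.
Required activator LomK is absent, so *nerB* is not transcribed.
So NerB is not produced.
No activator is available at the *purT* promoter, so *purT* is not transcribed.
So PurT is not produced.
Required activator PurT is absent, so *fenK* is not transcribed.
So FenK is not produced.
Homoserine is present, so UlmC is active.
With repressor UlmC bound, *gorQ* is not transcribed.
So GorQ is not produced.
With repressor KepW bound, *pexA* is not transcribed.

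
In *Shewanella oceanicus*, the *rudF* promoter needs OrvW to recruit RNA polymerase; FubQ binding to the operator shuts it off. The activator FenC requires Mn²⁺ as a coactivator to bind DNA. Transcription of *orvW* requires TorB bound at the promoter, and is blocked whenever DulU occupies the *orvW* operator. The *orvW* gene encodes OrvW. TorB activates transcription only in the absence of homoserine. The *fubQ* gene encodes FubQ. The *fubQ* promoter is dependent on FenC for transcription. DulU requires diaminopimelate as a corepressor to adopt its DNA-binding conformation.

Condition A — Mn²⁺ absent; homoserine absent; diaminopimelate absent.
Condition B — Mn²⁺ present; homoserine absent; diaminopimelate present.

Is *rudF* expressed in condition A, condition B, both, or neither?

Condition A:
Mn²⁺ is absent, so FenC is inactive.
Required activator FenC is absent, so *fubQ* is not transcribed.
So FubQ is not produced.
Homoserine is absent, so TorB is active.
Diaminopimelate is absent, so DulU is inactive.
No repressor is bound and TorB is active, so *orvW* is transcribed.
So OrvW is produced and active.
No repressor is bound and OrvW is active, so *rudF* is transcribed.
→ *rudF* is ON in A.
Condition B:
Mn²⁺ is present, so FenC is active.
No repressor is bound and FenC is active, so *fubQ* is transcribed.
So FubQ is produced and active.
Homoserine is absent, so TorB is active.
Diaminopimelate is present, so DulU is active.
With repressor DulU bound, *orvW* is not transcribed.
So OrvW is not produced.
With repressor FubQ bound, *rudF* is not transcribed.
→ *rudF* is OFF in B.

A only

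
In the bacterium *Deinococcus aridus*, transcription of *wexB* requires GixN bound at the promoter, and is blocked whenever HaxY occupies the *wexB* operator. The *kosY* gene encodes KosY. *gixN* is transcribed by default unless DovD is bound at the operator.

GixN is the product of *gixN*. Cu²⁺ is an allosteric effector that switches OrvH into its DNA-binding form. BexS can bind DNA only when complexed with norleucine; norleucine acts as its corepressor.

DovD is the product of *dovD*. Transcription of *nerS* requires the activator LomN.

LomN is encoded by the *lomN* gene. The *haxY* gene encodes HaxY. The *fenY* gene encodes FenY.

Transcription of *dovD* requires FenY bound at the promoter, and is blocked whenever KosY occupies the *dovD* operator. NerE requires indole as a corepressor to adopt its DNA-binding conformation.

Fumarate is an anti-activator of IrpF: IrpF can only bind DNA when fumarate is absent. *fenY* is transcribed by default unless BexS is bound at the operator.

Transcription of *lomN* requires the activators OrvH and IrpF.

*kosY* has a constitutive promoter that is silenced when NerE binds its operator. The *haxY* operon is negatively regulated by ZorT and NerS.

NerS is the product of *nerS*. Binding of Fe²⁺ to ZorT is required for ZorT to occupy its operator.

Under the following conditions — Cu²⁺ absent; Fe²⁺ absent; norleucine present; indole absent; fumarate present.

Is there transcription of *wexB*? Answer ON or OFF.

Fe²⁺ is absent, so ZorT is inactive.
Cu²⁺ is absent, so OrvH is inactive.
Fumarate is present, so IrpF is inactive.
Required activator OrvH is absent, so *lomN* is not transcribed.
So LomN is not produced.
Required activator LomN is absent, so *nerS* is not transcribed.
So NerS is not produced.
With no repressor bound, *haxY* is transcribed.
So HaxY is produced and active.
Indole is absent, so NerE is inactive.
With no repressor bound, *kosY* is transcribed.
So KosY is produced and active.
Norleucine is present, so BexS is active.
With repressor BexS bound, *fenY* is not transcribed.
So FenY is not produced.
With repressor KosY bound, *dovD* is not transcribed.
So DovD is not produced.
With no repressor bound, *gixN* is transcribed.
So GixN is produced and active.
With repressor HaxY bound, *wexB* is not transcribed.

OFF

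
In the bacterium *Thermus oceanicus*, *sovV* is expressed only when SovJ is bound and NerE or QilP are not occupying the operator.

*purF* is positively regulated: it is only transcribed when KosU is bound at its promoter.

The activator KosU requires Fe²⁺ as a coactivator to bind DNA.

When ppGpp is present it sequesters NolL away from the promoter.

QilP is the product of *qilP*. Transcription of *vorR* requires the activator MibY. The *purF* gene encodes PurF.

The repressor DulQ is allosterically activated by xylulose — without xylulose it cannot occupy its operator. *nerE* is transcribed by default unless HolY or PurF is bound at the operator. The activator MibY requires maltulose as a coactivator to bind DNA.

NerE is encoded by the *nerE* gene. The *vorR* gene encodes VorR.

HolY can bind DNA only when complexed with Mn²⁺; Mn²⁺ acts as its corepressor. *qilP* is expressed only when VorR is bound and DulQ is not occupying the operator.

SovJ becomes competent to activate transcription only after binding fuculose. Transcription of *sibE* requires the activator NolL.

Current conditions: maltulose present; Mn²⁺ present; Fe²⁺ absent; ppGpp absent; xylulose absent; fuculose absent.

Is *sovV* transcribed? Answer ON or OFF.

OFF

Mn²⁺ is present, so HolY is active.
Fe²⁺ is absent, so KosU is inactive.
Required activator KosU is absent, so *purF* is not transcribed.
So PurF is not produced.
With repressor HolY bound, *nerE* is not transcribed.
So NerE is not produced.
Fuculose is absent, so SovJ is inactive.
Xylulose is absent, so DulQ is inactive.
Maltulose is present, so MibY is active.
No repressor is bound and MibY is active, so *vorR* is transcribed.
So VorR is produced and active.
No repressor is bound and VorR is active, so *qilP* is transcribed.
So QilP is produced and active.
With repressor QilP bound, *sovV* is not transcribed.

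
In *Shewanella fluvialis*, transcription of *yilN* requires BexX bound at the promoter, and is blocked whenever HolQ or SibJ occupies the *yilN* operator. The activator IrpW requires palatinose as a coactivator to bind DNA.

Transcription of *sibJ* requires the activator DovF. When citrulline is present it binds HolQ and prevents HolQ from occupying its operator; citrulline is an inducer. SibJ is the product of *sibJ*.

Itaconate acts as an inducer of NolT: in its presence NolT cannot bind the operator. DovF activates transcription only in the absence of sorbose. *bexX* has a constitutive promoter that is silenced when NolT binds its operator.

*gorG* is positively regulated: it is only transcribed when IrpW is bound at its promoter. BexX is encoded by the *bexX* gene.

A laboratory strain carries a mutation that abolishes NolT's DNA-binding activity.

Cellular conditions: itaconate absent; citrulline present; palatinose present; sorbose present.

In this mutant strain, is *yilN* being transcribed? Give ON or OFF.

ON

NolT is non-functional in this strain, so it has no effect.
With no repressor bound, *bexX* is transcribed.
So BexX is produced and active.
Citrulline is present, so HolQ is inactive.
Sorbose is present, so DovF is inactive.
Required activator DovF is absent, so *sibJ* is not transcribed.
So SibJ is not produced.
No repressor is bound and BexX is active, so *yilN* is transcribed.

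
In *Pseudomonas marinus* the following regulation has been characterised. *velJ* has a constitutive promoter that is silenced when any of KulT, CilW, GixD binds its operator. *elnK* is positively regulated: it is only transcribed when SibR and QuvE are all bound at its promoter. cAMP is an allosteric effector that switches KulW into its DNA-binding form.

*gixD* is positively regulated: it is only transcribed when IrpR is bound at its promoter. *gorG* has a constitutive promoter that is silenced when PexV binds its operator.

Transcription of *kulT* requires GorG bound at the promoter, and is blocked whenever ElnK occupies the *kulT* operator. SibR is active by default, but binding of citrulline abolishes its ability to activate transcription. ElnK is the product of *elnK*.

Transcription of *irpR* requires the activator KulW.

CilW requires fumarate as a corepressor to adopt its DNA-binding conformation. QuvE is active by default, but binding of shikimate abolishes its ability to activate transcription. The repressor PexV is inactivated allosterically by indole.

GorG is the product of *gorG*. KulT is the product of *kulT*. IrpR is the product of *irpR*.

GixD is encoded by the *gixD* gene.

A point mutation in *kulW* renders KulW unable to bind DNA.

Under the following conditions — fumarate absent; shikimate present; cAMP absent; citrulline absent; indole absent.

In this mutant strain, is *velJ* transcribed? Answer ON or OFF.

ON

Indole is absent, so PexV is active.
With repressor PexV bound, *gorG* is not transcribed.
So GorG is not produced.
Citrulline is absent, so SibR is active.
Shikimate is present, so QuvE is inactive.
Required activator QuvE is absent, so *elnK* is not transcribed.
So ElnK is not produced.
Required activator GorG is absent, so *kulT* is not transcribed.
So KulT is not produced.
Fumarate is absent, so CilW is inactive.
KulW is non-functional in this strain, so it has no effect.
Required activator KulW is absent, so *irpR* is not transcribed.
So IrpR is not produced.
Required activator IrpR is absent, so *gixD* is not transcribed.
So GixD is not produced.
With no repressor bound, *velJ* is transcribed.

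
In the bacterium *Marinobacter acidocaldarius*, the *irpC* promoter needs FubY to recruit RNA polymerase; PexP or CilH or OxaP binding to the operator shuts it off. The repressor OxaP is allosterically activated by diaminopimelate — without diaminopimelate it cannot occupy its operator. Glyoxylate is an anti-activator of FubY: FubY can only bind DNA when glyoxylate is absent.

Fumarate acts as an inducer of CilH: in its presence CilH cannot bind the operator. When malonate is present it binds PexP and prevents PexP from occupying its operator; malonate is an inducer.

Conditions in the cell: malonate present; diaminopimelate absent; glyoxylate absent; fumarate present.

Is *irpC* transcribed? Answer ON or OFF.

Malonate is present, so PexP is inactive.
Fumarate is present, so CilH is inactive.
Glyoxylate is absent, so FubY is active.
Diaminopimelate is absent, so OxaP is inactive.
No repressor is bound and FubY is active, so *irpC* is transcribed.

ON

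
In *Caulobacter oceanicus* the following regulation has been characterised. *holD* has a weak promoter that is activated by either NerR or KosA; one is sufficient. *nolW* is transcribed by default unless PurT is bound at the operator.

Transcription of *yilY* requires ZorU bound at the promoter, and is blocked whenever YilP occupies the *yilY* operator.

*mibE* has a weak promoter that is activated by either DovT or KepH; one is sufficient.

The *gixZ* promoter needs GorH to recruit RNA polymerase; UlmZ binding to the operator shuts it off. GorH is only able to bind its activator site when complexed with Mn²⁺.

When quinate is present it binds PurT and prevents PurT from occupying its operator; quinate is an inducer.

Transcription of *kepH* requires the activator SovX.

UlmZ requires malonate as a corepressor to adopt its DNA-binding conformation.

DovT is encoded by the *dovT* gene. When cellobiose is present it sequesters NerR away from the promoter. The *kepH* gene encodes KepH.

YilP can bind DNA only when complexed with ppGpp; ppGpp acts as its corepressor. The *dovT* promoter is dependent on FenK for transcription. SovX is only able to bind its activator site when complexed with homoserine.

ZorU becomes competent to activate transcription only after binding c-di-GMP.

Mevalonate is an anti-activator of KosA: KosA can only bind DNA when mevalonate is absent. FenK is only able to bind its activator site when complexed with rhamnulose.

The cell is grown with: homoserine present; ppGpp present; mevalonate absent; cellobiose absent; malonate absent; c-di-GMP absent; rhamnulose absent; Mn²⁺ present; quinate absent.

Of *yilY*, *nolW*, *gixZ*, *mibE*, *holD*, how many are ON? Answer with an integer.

c-di-GMP is absent, so ZorU is inactive.
ppGpp is present, so YilP is active.
With repressor YilP bound, *yilY* is not transcribed.
→ *yilY* is OFF.
Quinate is absent, so PurT is active.
With repressor PurT bound, *nolW* is not transcribed.
→ *nolW* is OFF.
Malonate is absent, so UlmZ is inactive.
Mn²⁺ is present, so GorH is active.
No repressor is bound and GorH is active, so *gixZ* is transcribed.
→ *gixZ* is ON.
Rhamnulose is absent, so FenK is inactive.
Required activator FenK is absent, so *dovT* is not transcribed.
So DovT is not produced.
Homoserine is present, so SovX is active.
No repressor is bound and SovX is active, so *kepH* is transcribed.
So KepH is produced and active.
Activator KepH is present, so *mibE* is transcribed.
→ *mibE* is ON.
Cellobiose is absent, so NerR is active.
Mevalonate is absent, so KosA is active.
Activator NerR is present, so *holD* is transcribed.
→ *holD* is ON.
3 of the 5 genes are transcribed.

3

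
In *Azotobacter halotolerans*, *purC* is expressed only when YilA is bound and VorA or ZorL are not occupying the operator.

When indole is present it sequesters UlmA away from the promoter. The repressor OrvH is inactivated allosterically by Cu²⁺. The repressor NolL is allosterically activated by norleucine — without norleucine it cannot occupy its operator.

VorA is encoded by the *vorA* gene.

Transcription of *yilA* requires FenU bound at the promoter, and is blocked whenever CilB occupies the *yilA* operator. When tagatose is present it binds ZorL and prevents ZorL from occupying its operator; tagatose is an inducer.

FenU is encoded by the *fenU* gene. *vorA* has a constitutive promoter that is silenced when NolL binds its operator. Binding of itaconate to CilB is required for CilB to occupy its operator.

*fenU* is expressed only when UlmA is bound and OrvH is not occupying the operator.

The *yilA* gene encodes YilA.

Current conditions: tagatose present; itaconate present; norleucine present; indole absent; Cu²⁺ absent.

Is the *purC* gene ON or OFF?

Norleucine is present, so NolL is active.
With repressor NolL bound, *vorA* is not transcribed.
So VorA is not produced.
Cu²⁺ is absent, so OrvH is active.
Indole is absent, so UlmA is active.
With repressor OrvH bound, *fenU* is not transcribed.
So FenU is not produced.
Itaconate is present, so CilB is active.
With repressor CilB bound, *yilA* is not transcribed.
So YilA is not produced.
Tagatose is present, so ZorL is inactive.
Required activator YilA is absent, so *purC* is not transcribed.

OFF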